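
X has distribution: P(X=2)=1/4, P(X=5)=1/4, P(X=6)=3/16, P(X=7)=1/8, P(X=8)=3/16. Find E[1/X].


E[1/X] = sum(g(x)*P(x))
= 1/2*1/4 + 1/5*1/4 + 1/6*3/16 + 1/7*1/8 + 1/8*3/16
= 1109/4480

1109/4480


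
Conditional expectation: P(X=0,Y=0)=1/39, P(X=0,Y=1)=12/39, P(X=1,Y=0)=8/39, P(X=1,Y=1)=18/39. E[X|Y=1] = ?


P(Y=1) = 30/39
E[X|Y=1] = (0*12 + 1*18)/30 = 18/30 = 3/5

3/5


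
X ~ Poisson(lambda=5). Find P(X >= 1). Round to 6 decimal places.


P(X>=1) = 1 - P(X<=0) = 1 - (e^(-5)*5^0/0!)
≈ 1 - 0.0067379470 = 0.9932620530
≈ 0.993262

0.993262


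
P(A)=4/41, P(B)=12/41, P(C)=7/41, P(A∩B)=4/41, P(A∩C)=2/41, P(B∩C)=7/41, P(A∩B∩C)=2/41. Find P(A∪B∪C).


P(A∪B∪C) = P(A)+P(B)+P(C) - P(AB)-P(AC)-P(BC) + P(ABC)
= 4/41+12/41+7/41 - 4/41-2/41-7/41 + 2/41
= 12/41

12/41


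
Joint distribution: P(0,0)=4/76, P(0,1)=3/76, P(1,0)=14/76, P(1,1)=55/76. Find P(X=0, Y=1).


Read from table: P(X=0, Y=1) = 3/76

3/76


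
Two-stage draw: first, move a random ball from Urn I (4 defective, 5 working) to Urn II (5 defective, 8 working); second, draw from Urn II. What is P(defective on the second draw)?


P(transfer defective) = 4/9; P(transfer working) = 5/9
If defective transferred: Urn II has 6 defective of 14, so P(defective|defective moved) = 3/7
If working transferred: Urn II has 5 defective of 14, so P(defective|working moved) = 5/14
By total probability: P(defective) = 4/9*3/7 + 5/9*5/14 = 7/18

7/18


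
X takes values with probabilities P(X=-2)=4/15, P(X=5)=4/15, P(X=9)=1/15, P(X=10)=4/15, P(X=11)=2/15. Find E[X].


E[X] = sum(x * P(x))
= -2*4/15 + 5*4/15 + 9*1/15 + 10*4/15 + 11*2/15
= 83/15

83/15


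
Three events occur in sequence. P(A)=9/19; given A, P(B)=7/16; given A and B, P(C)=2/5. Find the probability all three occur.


P(A∩B∩C) = P(A) * P(B|A) * P(C|A∩B)
= 9/19 * 7/16 * 2/5
= 63/304 * 2/5 = 63/760

63/760


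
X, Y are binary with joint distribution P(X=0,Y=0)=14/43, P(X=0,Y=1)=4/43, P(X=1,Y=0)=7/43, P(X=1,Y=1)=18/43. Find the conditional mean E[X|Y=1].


P(Y=1) = 22/43
E[X|Y=1] = (0*4 + 1*18)/22 = 18/22 = 9/11

9/11


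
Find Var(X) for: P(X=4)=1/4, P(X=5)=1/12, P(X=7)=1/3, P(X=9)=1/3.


E[X] = 27/4, E[X^2] = 593/12
Var(X) = E[X^2] - (E[X])^2 = 593/12 - (27/4)^2 = 185/48

185/48


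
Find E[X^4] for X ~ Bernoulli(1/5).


For Bernoulli: X in {0,1}
E[X^4] = 0^4*(1-1/5) + 1^4*1/5 = 1/5

1/5


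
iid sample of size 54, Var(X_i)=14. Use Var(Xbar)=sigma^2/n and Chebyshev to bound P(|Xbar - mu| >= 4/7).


Var(Xbar) = Var(X)/n = 14/54
Chebyshev: P(|Xbar-mu| >= 4/7) <= Var(Xbar)/(4/7)^2 = (7/27)/(16/49) = 343/432

343/432


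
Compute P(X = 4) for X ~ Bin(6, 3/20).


P(X=4) = C(6,4) * p^4 * (1-p)^2
= 15 * 81/160000 * 289/400
= 70227/12800000

70227/12800000


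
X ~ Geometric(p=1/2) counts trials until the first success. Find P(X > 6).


P(X > 6) = P(first 6 trials all fail) = (1-p)^6 = (1/2)^6 = 1/64

1/64


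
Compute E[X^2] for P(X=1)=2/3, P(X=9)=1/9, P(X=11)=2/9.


E[X^2] = sum(g(x)*P(x))
= 1*2/3 + 81*1/9 + 121*2/9
= 329/9

329/9


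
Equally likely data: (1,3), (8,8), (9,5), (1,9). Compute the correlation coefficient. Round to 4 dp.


Cov(X,Y) = 0.5625, Var(X) = 14.1875, Var(Y) = 5.6875
rho = Cov/(sqrt(VarX)*sqrt(VarY)) = 0.0626

0.0626


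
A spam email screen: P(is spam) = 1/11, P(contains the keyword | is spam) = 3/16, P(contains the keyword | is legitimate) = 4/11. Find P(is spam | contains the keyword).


P(A) = P(A|B)P(B) + P(A|B')P(B') = 3/16*1/11 + 4/11*10/11 = 673/1936
P(B|A) = P(A|B)P(B)/P(A) = (3/176)/(673/1936) = 33/673

33/673


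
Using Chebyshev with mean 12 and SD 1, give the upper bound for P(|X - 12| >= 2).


k = 2/1 = 2
Chebyshev: P(|X-mu| >= k*sigma) <= 1/k^2 = 1/2^2 = 1/4

1/4


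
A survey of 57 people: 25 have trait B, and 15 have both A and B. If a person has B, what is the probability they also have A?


P(A|B) = P(A∩B)/P(B) = (15/57)/(25/57) = 15/25 = 3/5

3/5


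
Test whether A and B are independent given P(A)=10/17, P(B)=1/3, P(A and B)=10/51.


P(A)*P(B) = 10/17*1/3 = 10/51
P(A∩B) = 10/51, which equals P(A)P(B), so independent

Yes, A and B are independent


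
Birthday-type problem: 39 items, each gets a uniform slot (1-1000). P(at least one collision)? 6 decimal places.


P(all different) = prod((1000-i)/1000 for i=0..38) = 0.472037
P(at least one match) = 1 - 0.472037 = 0.527963

0.527963


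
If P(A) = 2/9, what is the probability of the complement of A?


P(A') = 1 - P(A) = 1 - 2/9 = 7/9

7/9


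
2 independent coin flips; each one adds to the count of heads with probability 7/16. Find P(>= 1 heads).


P(at least one) = 1 - P(none)
P(none) = (1 - 7/16)^2 = (9/16)^2 = 81/256
P(at least one) = 1 - 81/256 = 175/256

175/256


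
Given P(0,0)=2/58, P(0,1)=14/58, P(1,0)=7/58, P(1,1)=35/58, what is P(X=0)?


P(X=0) = P(0,0)+P(0,1) = 2/58 + 14/58 = 16/58 = 8/29

8/29


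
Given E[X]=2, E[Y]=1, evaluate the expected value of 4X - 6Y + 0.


E[4X - 6Y + 0] = 4*E[X] - 6*E[Y] + 0
= (4)*(2) + (-6)*(1) + (0)
= 8 - 6 + 0 = 2

2


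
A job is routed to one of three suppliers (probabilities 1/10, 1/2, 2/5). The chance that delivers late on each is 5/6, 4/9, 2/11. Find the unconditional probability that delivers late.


P(A) = P(A|B1)P(B1) + P(A|B2)P(B2) + P(A|B3)P(B3)
= 5/6*1/10 + 4/9*1/2 + 2/11*2/5
= 1/12 + 2/9 + 4/55 = 749/1980

749/1980


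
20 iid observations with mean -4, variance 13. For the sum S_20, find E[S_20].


E[S_n] = n*E[X_1] = 20*-4 = -80

-80


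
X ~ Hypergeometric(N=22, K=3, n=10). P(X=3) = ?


P(X=3) = C(3,3)*C(19,7) / C(22,10)
= 1*50388 / 646646
= 50388/646646 = 6/77

6/77


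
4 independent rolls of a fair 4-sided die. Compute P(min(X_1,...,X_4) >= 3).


P(min >= 3) = P(all X_i >= 3) = (P(X_1 >= 3))^4
= (2/4)^4 = (1/2)^4 = 1/16

1/16


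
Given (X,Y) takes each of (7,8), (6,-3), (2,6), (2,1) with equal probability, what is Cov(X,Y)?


E[X]=17/4, E[Y]=3, E[XY]=13
Cov(X,Y) = E[XY] - E[X]E[Y] = 13 - 17/4*3 = 1/4

1/4


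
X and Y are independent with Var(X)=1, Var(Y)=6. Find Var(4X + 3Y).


Independence => Cov(X,Y)=0
Var(4X + 3Y) = 4^2*Var(X) + 3^2*Var(Y)
= 16*1 + 9*6 = 70

70


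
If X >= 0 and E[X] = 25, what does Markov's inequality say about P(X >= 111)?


Markov: P(X >= a) <= E[X]/a
P(X >= 111) <= 25/111

25/111


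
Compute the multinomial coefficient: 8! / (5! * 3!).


8! = 40320
Denominator: 5!=120 * 3!=6
Coefficient = 40320 / 720 = 56

56


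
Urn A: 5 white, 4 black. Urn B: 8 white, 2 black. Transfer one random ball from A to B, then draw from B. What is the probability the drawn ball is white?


P(transfer white) = 5/9; P(transfer black) = 4/9
If white transferred: Urn II has 9 white of 11, so P(white|white moved) = 9/11
If black transferred: Urn II has 8 white of 11, so P(white|black moved) = 8/11
By total probability: P(white) = 5/9*9/11 + 4/9*8/11 = 7/9

7/9


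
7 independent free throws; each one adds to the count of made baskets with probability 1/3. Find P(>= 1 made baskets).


P(at least one) = 1 - P(none)
P(none) = (1 - 1/3)^7 = (2/3)^7 = 128/2187
P(at least one) = 1 - 128/2187 = 2059/2187

2059/2187


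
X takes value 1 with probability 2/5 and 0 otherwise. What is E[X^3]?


For Bernoulli: X in {0,1}
E[X^3] = 0^3*(1-2/5) + 1^3*2/5 = 2/5

2/5


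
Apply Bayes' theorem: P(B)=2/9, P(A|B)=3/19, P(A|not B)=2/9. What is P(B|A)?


P(A) = P(A|B)P(B) + P(A|B')P(B') = 3/19*2/9 + 2/9*7/9 = 320/1539
P(B|A) = P(A|B)P(B)/P(A) = (2/57)/(320/1539) = 27/160

27/160


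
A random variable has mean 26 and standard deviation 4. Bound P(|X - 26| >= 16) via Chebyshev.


k = 16/4 = 4
Chebyshev: P(|X-mu| >= k*sigma) <= 1/k^2 = 1/4^2 = 1/16

1/16


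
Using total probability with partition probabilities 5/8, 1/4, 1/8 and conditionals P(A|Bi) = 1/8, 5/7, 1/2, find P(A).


P(A) = P(A|B1)P(B1) + P(A|B2)P(B2) + P(A|B3)P(B3)
= 1/8*5/8 + 5/7*1/4 + 1/2*1/8
= 5/64 + 5/28 + 1/16 = 143/448

143/448


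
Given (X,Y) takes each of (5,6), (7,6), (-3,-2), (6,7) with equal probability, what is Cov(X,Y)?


E[X]=15/4, E[Y]=17/4, E[XY]=30
Cov(X,Y) = E[XY] - E[X]E[Y] = 30 - 15/4*17/4 = 225/16

225/16


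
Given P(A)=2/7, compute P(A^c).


P(A') = 1 - P(A) = 1 - 2/7 = 5/7

5/7


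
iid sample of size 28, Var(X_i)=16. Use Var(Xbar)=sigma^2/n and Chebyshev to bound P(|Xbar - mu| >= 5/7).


Var(Xbar) = Var(X)/n = 16/28
Chebyshev: P(|Xbar-mu| >= 5/7) <= Var(Xbar)/(5/7)^2 = (4/7)/(25/49) = 28/25
Bound exceeds 1, so trivial bound: 1

1


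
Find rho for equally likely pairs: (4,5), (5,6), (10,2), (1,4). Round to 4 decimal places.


Cov(X,Y) = -2.7500, Var(X) = 10.5000, Var(Y) = 2.1875
rho = Cov/(sqrt(VarX)*sqrt(VarY)) = -0.5738

-0.5738


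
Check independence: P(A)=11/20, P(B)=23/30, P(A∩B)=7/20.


P(A)*P(B) = 11/20*23/30 = 253/600
P(A∩B) = 7/20 != 253/600, so not independent

No, A and B are not independent


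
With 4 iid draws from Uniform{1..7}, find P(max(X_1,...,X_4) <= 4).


P(max <= 4) = P(all X_i <= 4) = (P(X_1 <= 4))^4
= (4/7)^4 = 256/2401

256/2401


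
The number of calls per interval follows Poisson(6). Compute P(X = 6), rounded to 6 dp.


P(X=6) = e^(-6) * 6^6 / 6!
≈ 0.002478752177 * 46656 / 720
≈ 0.160623

0.160623


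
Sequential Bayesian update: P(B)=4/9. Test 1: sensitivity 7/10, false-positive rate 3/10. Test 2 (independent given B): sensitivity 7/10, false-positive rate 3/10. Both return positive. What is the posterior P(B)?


After test 1: P(+) = 7/10*4/9 + 3/10*5/9 = 43/90
P(B|+) = (14/45)/(43/90) = 28/43
After test 2 (use post1 as new prior): P(+) = 7/10*28/43 + 3/10*15/43 = 241/430
P(B|+,+) = (98/215)/(241/430) = 196/241

196/241


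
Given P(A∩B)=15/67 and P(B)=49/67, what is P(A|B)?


P(A|B) = P(A∩B)/P(B) = (15/67)/(49/67) = 15/49

15/49


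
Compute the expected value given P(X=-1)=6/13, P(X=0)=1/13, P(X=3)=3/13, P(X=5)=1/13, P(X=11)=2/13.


E[X] = sum(x * P(x))
= -1*6/13 + 0*1/13 + 3*3/13 + 5*1/13 + 11*2/13
= 30/13

30/13


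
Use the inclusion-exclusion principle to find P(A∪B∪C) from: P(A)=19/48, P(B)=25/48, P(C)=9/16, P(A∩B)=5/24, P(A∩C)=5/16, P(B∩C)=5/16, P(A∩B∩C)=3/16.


P(A∪B∪C) = P(A)+P(B)+P(C) - P(AB)-P(AC)-P(BC) + P(ABC)
= 19/48+25/48+9/16 - 5/24-5/16-5/16 + 3/16
= 5/6

5/6


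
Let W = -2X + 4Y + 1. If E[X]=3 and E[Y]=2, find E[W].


E[-2X + 4Y + 1] = -2*E[X] + 4*E[Y] + 1
= (-2)*(3) + (4)*(2) + (1)
= -6 + 8 + 1 = 3

3


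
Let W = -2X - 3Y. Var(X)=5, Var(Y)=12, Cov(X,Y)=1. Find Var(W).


Var(-2X - 3Y) = (-2)^2*Var(X) + (-3)^2*Var(Y) + 2*(-2)*(-3)*Cov(X,Y)
= 4*5 + 9*12 + 12*1
= 20 + 108 + 12 = 140

140


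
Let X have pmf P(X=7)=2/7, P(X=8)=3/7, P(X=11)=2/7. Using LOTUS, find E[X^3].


E[X^3] = sum(g(x)*P(x))
= 343*2/7 + 512*3/7 + 1331*2/7
= 4884/7

4884/7


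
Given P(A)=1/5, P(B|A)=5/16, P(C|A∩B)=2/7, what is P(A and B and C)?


P(A∩B∩C) = P(A) * P(B|A) * P(C|A∩B)
= 1/5 * 5/16 * 2/7
= 1/16 * 2/7 = 1/56

1/56


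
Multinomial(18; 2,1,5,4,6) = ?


18! = 6402373705728000
Denominator: 2!=2 * 1!=1 * 5!=120 * 4!=24 * 6!=720
Coefficient = 6402373705728000 / 4147200 = 1543782240

1543782240


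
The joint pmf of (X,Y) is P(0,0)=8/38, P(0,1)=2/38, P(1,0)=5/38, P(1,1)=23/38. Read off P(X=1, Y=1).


Read from table: P(X=1, Y=1) = 23/38

23/38


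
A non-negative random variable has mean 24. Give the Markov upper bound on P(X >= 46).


Markov: P(X >= a) <= E[X]/a
P(X >= 46) <= 24/46 = 12/23

12/23


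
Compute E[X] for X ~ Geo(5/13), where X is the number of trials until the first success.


For geometric (trials until first success), E[X] = 1/p = 1/(5/13) = 13/5

13/5


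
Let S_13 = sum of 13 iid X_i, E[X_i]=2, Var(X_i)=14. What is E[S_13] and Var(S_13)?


E[S_n] = n*mu = 13*2 = 26
Var(S_n) = n*sigma^2 = 13*14 = 182

E[S_13]=26, Var(S_13)=182


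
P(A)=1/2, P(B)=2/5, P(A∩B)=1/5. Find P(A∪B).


P(A∪B) = P(A) + P(B) - P(A∩B)
= 1/2 + 2/5 - 1/5 = 7/10

7/10


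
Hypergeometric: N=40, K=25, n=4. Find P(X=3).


P(X=3) = C(25,3)*C(15,1) / C(40,4)
= 2300*15 / 91390
= 34500/91390 = 3450/9139

3450/9139


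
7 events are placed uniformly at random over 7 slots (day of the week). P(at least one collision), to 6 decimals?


P(all different) = prod((7-i)/7 for i=0..6) = 0.006120
P(at least one match) = 1 - 0.006120 = 0.993880

0.993880


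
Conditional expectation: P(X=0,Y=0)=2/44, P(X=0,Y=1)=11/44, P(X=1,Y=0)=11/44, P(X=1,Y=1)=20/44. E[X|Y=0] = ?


P(Y=0) = 13/44
E[X|Y=0] = (0*2 + 1*11)/13 = 11/13

11/13


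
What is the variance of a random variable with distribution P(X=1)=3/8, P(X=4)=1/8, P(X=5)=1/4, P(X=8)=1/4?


E[X] = 33/8, E[X^2] = 197/8
Var(X) = E[X^2] - (E[X])^2 = 197/8 - (33/8)^2 = 487/64

487/64


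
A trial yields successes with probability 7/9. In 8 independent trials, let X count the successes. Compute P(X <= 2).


P(X<=2) = P(X=0) + P(X=1) + P(X=2)
= 256/43046721 + 7168/43046721 + 87808/43046721
= 31744/14348907

31744/14348907


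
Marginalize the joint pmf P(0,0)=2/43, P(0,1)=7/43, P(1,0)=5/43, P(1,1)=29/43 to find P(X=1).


P(X=1) = P(1,0)+P(1,1) = 5/43 + 29/43 = 34/43

34/43


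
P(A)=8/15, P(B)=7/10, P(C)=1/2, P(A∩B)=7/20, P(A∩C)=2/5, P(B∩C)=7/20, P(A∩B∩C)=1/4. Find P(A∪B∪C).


P(A∪B∪C) = P(A)+P(B)+P(C) - P(AB)-P(AC)-P(BC) + P(ABC)
= 8/15+7/10+1/2 - 7/20-2/5-7/20 + 1/4
= 53/60

53/60


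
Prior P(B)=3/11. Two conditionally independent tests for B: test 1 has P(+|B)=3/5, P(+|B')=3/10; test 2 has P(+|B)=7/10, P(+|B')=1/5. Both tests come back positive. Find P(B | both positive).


After test 1: P(+) = 3/5*3/11 + 3/10*8/11 = 21/55
P(B|+) = (9/55)/(21/55) = 3/7
After test 2 (use post1 as new prior): P(+) = 7/10*3/7 + 1/5*4/7 = 29/70
P(B|+,+) = (3/10)/(29/70) = 21/29

21/29


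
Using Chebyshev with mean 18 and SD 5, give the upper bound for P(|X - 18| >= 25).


k = 25/5 = 5
Chebyshev: P(|X-mu| >= k*sigma) <= 1/k^2 = 1/5^2 = 1/25

1/25


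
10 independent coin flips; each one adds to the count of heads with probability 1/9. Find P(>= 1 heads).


P(at least one) = 1 - P(none)
P(none) = (1 - 1/9)^10 = (8/9)^10 = 1073741824/3486784401
P(at least one) = 1 - 1073741824/3486784401 = 2413042577/3486784401

2413042577/3486784401


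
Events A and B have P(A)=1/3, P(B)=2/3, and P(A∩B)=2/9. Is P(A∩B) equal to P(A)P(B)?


P(A)*P(B) = 1/3*2/3 = 2/9
P(A∩B) = 2/9, which equals P(A)P(B), so independent

Yes, A and B are independent


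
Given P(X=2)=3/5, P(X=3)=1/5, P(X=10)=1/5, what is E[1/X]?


E[1/X] = sum(g(x)*P(x))
= 1/2*3/5 + 1/3*1/5 + 1/10*1/5
= 29/75

29/75


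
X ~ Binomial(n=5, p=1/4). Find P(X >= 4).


P(X>=4) = P(X=4) + P(X=5)
= 15/1024 + 1/1024
= 1/64

1/64


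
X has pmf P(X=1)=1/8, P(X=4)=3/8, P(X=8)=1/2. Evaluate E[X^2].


E[X^2] = sum(x^2 * P(x))
= 1*1/8 + 16*3/8 + 64*1/2
= 305/8

305/8


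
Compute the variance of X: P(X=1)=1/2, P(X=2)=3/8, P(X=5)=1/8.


E[X] = 15/8, E[X^2] = 41/8
Var(X) = E[X^2] - (E[X])^2 = 41/8 - (15/8)^2 = 103/64

103/64


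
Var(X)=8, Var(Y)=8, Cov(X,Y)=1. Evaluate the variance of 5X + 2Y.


Var(5X + 2Y) = 5^2*Var(X) + 2^2*Var(Y) + 2*5*2*Cov(X,Y)
= 25*8 + 4*8 + 20*1
= 200 + 32 + 20 = 252

252


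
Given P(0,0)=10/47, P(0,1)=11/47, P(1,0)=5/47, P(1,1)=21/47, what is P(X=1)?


P(X=1) = P(1,0)+P(1,1) = 5/47 + 21/47 = 26/47

26/47


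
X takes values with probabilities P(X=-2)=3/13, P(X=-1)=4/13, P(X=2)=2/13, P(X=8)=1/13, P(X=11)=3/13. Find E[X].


E[X] = sum(x * P(x))
= -2*3/13 - 1*4/13 + 2*2/13 + 8*1/13 + 11*3/13
= 35/13

35/13


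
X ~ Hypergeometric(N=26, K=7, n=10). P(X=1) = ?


P(X=1) = C(7,1)*C(19,9) / C(26,10)
= 7*92378 / 5311735
= 646646/5311735 = 14/115

14/115


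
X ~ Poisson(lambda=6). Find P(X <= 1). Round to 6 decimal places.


P(X<=1) = e^(-6)*6^0/0! + e^(-6)*6^1/1!
≈ 0.0024787522 + 0.0148725131
= 0.0173512653
≈ 0.017351

0.017351


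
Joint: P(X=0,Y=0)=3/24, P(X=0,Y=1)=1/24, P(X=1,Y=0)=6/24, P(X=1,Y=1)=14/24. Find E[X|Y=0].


P(Y=0) = 9/24
E[X|Y=0] = (0*3 + 1*6)/9 = 6/9 = 2/3

2/3


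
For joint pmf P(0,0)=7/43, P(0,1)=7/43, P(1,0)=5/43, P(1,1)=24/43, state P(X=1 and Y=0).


Read from table: P(X=1, Y=0) = 5/43

5/43


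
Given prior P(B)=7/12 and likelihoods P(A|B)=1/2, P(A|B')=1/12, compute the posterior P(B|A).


P(A) = P(A|B)P(B) + P(A|B')P(B') = 1/2*7/12 + 1/12*5/12 = 47/144
P(B|A) = P(A|B)P(B)/P(A) = (7/24)/(47/144) = 42/47

42/47


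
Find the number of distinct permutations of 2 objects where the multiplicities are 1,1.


2! = 2
Denominator: 1!=1 * 1!=1
Coefficient = 2 / 1 = 2

2


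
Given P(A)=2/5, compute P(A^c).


P(A') = 1 - P(A) = 1 - 2/5 = 3/5

3/5


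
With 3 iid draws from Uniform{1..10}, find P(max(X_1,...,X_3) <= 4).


P(max <= 4) = P(all X_i <= 4) = (P(X_1 <= 4))^3
= (4/10)^3 = (2/5)^3 = 8/125

8/125


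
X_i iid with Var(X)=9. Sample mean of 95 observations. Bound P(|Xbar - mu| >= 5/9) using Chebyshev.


Var(Xbar) = Var(X)/n = 9/95
Chebyshev: P(|Xbar-mu| >= 5/9) <= Var(Xbar)/(5/9)^2 = (9/95)/(25/81) = 729/2375

729/2375


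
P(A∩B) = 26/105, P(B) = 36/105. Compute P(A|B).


P(A|B) = P(A∩B)/P(B) = (26/105)/(36/105) = 26/36 = 13/18

13/18


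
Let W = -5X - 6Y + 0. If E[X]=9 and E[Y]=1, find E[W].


E[-5X - 6Y + 0] = -5*E[X] - 6*E[Y] + 0
= (-5)*(9) + (-6)*(1) + (0)
= -45 - 6 + 0 = -51

-51


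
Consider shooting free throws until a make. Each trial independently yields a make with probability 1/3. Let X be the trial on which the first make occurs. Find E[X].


For geometric (trials until first success), E[X] = 1/p = 1/(1/3) = 3

3


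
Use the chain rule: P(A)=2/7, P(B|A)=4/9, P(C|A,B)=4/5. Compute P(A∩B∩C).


P(A∩B∩C) = P(A) * P(B|A) * P(C|A∩B)
= 2/7 * 4/9 * 4/5
= 8/63 * 4/5 = 32/315

32/315


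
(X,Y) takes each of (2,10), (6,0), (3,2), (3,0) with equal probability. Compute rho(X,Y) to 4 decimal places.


Cov(X,Y) = -4.0000, Var(X) = 2.2500, Var(Y) = 17.0000
rho = Cov/(sqrt(VarX)*sqrt(VarY)) = -0.6468

-0.6468


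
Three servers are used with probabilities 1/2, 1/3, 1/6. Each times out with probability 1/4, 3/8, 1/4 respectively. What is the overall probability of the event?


P(A) = P(A|B1)P(B1) + P(A|B2)P(B2) + P(A|B3)P(B3)
= 1/4*1/2 + 3/8*1/3 + 1/4*1/6
= 1/8 + 1/8 + 1/24 = 7/24

7/24


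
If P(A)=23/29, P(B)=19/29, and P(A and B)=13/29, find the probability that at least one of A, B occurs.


P(A∪B) = P(A) + P(B) - P(A∩B)
= 23/29 + 19/29 - 13/29 = 1

1


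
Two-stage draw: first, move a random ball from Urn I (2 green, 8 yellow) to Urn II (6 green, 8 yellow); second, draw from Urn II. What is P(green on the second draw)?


P(transfer green) = 2/10 = 1/5; P(transfer yellow) = 4/5
If green transferred: Urn II has 7 green of 15, so P(green|green moved) = 7/15
If yellow transferred: Urn II has 6 green of 15, so P(green|yellow moved) = 2/5
By total probability: P(green) = 1/5*7/15 + 4/5*2/5 = 31/75

31/75


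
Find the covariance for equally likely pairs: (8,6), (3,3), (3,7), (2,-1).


E[X]=4, E[Y]=15/4, E[XY]=19
Cov(X,Y) = E[XY] - E[X]E[Y] = 19 - 4*15/4 = 4

4


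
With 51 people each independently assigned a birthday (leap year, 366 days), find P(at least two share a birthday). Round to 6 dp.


P(all different) = prod((366-i)/366 for i=0..50) = 0.025839
P(at least one match) = 1 - 0.025839 = 0.974161

0.974161


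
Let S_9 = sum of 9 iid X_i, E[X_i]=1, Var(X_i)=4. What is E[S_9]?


E[S_n] = n*E[X_1] = 9*1 = 9

9


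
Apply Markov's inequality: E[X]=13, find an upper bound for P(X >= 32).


Markov: P(X >= a) <= E[X]/a
P(X >= 32) <= 13/32

13/32


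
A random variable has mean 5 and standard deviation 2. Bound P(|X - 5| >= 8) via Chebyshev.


k = 8/2 = 4
Chebyshev: P(|X-mu| >= k*sigma) <= 1/k^2 = 1/4^2 = 1/16

1/16


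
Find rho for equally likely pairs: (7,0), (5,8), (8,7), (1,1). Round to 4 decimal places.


Cov(X,Y) = 3.2500, Var(X) = 7.1875, Var(Y) = 12.5000
rho = Cov/(sqrt(VarX)*sqrt(VarY)) = 0.3429

0.3429


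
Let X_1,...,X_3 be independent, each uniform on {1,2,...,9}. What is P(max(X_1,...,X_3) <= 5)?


P(max <= 5) = P(all X_i <= 5) = (P(X_1 <= 5))^3
= (5/9)^3 = 125/729

125/729


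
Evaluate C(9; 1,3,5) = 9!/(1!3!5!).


9! = 362880
Denominator: 1!=1 * 3!=6 * 5!=120
Coefficient = 362880 / 720 = 504

504


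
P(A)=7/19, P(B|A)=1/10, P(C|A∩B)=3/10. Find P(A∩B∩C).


P(A∩B∩C) = P(A) * P(B|A) * P(C|A∩B)
= 7/19 * 1/10 * 3/10
= 7/190 * 3/10 = 21/1900

21/1900


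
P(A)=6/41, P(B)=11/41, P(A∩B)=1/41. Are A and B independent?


P(A)*P(B) = 6/41*11/41 = 66/1681
P(A∩B) = 1/41 != 66/1681, so not independent

No, A and B are not independent


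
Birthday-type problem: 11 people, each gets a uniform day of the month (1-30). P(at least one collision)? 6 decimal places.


P(all different) = prod((30-i)/30 for i=0..10) = 0.123093
P(at least one match) = 1 - 0.123093 = 0.876907

0.876907


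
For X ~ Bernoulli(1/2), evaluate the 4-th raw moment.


For Bernoulli: X in {0,1}
E[X^4] = 0^4*(1-1/2) + 1^4*1/2 = 1/2

1/2


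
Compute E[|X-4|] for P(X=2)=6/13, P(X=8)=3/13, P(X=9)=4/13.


E[|X-4|] = sum(g(x)*P(x))
= 2*6/13 + 4*3/13 + 5*4/13
= 44/13

44/13


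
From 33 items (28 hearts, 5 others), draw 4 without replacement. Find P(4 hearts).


P(X=4) = C(28,4)*C(5,0) / C(33,4)
= 20475*1 / 40920
= 20475/40920 = 1365/2728

1365/2728


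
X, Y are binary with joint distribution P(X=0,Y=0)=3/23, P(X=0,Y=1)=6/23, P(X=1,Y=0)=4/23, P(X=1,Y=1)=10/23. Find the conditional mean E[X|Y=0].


P(Y=0) = 7/23
E[X|Y=0] = (0*3 + 1*4)/7 = 4/7

4/7


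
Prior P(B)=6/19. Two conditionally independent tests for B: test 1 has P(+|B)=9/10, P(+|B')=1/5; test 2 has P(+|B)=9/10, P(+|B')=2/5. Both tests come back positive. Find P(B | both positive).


After test 1: P(+) = 9/10*6/19 + 1/5*13/19 = 8/19
P(B|+) = (27/95)/(8/19) = 27/40
After test 2 (use post1 as new prior): P(+) = 9/10*27/40 + 2/5*13/40 = 59/80
P(B|+,+) = (243/400)/(59/80) = 243/295

243/295


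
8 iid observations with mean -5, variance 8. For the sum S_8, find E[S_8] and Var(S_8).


E[S_n] = n*mu = 8*-5 = -40
Var(S_n) = n*sigma^2 = 8*8 = 64

E[S_8]=-40, Var(S_8)=64


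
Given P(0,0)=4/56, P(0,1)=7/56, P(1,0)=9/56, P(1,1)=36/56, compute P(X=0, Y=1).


Read from table: P(X=0, Y=1) = 7/56 = 1/8

1/8


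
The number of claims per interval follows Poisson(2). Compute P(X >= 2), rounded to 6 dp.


P(X>=2) = 1 - P(X<=1) = 1 - (e^(-2)*2^0/0! + e^(-2)*2^1/1!)
≈ 1 - (0.1353352832 + 0.2706705665)
= 1 - 0.4060058497 = 0.5939941503
≈ 0.593994

0.593994


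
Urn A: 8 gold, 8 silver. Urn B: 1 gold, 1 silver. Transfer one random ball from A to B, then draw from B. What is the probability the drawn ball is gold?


P(transfer gold) = 8/16 = 1/2; P(transfer silver) = 1/2
If gold transferred: Urn II has 2 gold of 3, so P(gold|gold moved) = 2/3
If silver transferred: Urn II has 1 gold of 3, so P(gold|silver moved) = 1/3
By total probability: P(gold) = 1/2*2/3 + 1/2*1/3 = 1/2

1/2


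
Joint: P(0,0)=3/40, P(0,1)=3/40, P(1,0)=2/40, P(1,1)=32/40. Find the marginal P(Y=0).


P(Y=0) = P(0,0)+P(1,0) = 3/40 + 2/40 = 5/40 = 1/8

1/8


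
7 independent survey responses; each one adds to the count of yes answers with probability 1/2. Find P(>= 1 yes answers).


P(at least one) = 1 - P(none)
P(none) = (1 - 1/2)^7 = (1/2)^7 = 1/128
P(at least one) = 1 - 1/128 = 127/128

127/128


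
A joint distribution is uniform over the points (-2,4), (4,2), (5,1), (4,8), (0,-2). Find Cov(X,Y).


E[X]=11/5, E[Y]=13/5, E[XY]=37/5
Cov(X,Y) = E[XY] - E[X]E[Y] = 37/5 - 11/5*13/5 = 42/25

42/25


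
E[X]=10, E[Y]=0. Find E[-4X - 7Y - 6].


E[-4X - 7Y - 6] = -4*E[X] - 7*E[Y] - 6
= (-4)*(10) + (-7)*(0) + (-6)
= -40 + 0 - 6 = -46

-46


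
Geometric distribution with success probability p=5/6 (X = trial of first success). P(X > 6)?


P(X > 6) = P(first 6 trials all fail) = (1-p)^6 = (1/6)^6 = 1/46656

1/46656


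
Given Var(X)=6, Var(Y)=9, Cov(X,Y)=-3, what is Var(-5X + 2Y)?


Var(-5X + 2Y) = (-5)^2*Var(X) + 2^2*Var(Y) + 2*(-5)*2*Cov(X,Y)
= 25*6 + 4*9 - 20*(-3)
= 150 + 36 + 60 = 246

246


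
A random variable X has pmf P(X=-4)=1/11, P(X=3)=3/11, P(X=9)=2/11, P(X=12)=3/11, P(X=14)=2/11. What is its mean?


E[X] = sum(x * P(x))
= -4*1/11 + 3*3/11 + 9*2/11 + 12*3/11 + 14*2/11
= 87/11

87/11


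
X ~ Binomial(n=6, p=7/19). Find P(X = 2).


P(X=2) = C(6,2) * p^2 * (1-p)^4
= 15 * 49/361 * 20736/130321
= 15240960/47045881

15240960/47045881


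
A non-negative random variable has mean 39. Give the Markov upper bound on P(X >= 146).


Markov: P(X >= a) <= E[X]/a
P(X >= 146) <= 39/146

39/146


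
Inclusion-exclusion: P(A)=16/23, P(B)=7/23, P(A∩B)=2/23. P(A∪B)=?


P(A∪B) = P(A) + P(B) - P(A∩B)
= 16/23 + 7/23 - 2/23 = 21/23

21/23


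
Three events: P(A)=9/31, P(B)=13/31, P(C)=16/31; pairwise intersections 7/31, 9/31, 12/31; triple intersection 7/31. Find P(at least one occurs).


P(A∪B∪C) = P(A)+P(B)+P(C) - P(AB)-P(AC)-P(BC) + P(ABC)
= 9/31+13/31+16/31 - 7/31-9/31-12/31 + 7/31
= 17/31

17/31


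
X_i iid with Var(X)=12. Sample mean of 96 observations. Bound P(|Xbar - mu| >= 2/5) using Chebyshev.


Var(Xbar) = Var(X)/n = 12/96
Chebyshev: P(|Xbar-mu| >= 2/5) <= Var(Xbar)/(2/5)^2 = (1/8)/(4/25) = 25/32

25/32


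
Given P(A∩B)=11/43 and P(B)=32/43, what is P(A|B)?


P(A|B) = P(A∩B)/P(B) = (11/43)/(32/43) = 11/32

11/32


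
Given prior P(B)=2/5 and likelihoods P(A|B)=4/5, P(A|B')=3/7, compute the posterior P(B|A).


P(A) = P(A|B)P(B) + P(A|B')P(B') = 4/5*2/5 + 3/7*3/5 = 101/175
P(B|A) = P(A|B)P(B)/P(A) = (8/25)/(101/175) = 56/101

56/101


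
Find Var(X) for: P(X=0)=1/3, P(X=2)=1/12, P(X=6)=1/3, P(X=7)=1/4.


E[X] = 47/12, E[X^2] = 295/12
Var(X) = E[X^2] - (E[X])^2 = 295/12 - (47/12)^2 = 1331/144

1331/144


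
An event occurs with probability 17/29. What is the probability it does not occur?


P(A') = 1 - P(A) = 1 - 17/29 = 12/29

12/29


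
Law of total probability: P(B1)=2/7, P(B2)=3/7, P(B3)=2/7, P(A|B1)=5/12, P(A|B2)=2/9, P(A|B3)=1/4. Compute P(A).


P(A) = P(A|B1)P(B1) + P(A|B2)P(B2) + P(A|B3)P(B3)
= 5/12*2/7 + 2/9*3/7 + 1/4*2/7
= 5/42 + 2/21 + 1/14 = 2/7

2/7


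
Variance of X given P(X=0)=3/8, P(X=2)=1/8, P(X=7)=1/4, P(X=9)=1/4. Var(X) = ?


E[X] = 17/4, E[X^2] = 33
Var(X) = E[X^2] - (E[X])^2 = 33 - (17/4)^2 = 239/16

239/16


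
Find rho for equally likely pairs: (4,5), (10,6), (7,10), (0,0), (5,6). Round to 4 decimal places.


Cov(X,Y) = 7.9200, Var(X) = 10.9600, Var(Y) = 10.2400
rho = Cov/(sqrt(VarX)*sqrt(VarY)) = 0.7476

0.7476


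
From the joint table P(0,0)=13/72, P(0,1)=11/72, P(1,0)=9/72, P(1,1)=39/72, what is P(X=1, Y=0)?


Read from table: P(X=1, Y=0) = 9/72 = 1/8

1/8


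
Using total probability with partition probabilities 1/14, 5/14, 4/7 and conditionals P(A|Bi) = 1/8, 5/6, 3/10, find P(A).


P(A) = P(A|B1)P(B1) + P(A|B2)P(B2) + P(A|B3)P(B3)
= 1/8*1/14 + 5/6*5/14 + 3/10*4/7
= 1/112 + 25/84 + 6/35 = 803/1680

803/1680


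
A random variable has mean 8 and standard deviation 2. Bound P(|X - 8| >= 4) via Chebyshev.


k = 4/2 = 2
Chebyshev: P(|X-mu| >= k*sigma) <= 1/k^2 = 1/2^2 = 1/4

1/4


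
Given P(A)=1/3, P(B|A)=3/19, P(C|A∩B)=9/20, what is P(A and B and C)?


P(A∩B∩C) = P(A) * P(B|A) * P(C|A∩B)
= 1/3 * 3/19 * 9/20
= 1/19 * 9/20 = 9/380

9/380


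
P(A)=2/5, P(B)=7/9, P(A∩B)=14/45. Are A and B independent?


P(A)*P(B) = 2/5*7/9 = 14/45
P(A∩B) = 14/45, which equals P(A)P(B), so independent

Yes, A and B are independent


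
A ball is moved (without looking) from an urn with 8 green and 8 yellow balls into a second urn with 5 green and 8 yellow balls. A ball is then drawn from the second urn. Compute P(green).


P(transfer green) = 8/16 = 1/2; P(transfer yellow) = 1/2
If green transferred: Urn II has 6 green of 14, so P(green|green moved) = 3/7
If yellow transferred: Urn II has 5 green of 14, so P(green|yellow moved) = 5/14
By total probability: P(green) = 1/2*3/7 + 1/2*5/14 = 11/28

11/28


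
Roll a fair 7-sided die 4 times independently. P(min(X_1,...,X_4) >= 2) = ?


P(min >= 2) = P(all X_i >= 2) = (P(X_1 >= 2))^4
= (6/7)^4 = 1296/2401

1296/2401


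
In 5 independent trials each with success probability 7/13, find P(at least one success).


P(at least one) = 1 - P(none)
P(none) = (1 - 7/13)^5 = (6/13)^5 = 7776/371293
P(at least one) = 1 - 7776/371293 = 363517/371293

363517/371293


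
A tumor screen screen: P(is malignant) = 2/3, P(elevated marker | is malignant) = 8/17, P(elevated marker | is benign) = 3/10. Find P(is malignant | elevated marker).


P(A) = P(A|B)P(B) + P(A|B')P(B') = 8/17*2/3 + 3/10*1/3 = 211/510
P(B|A) = P(A|B)P(B)/P(A) = (16/51)/(211/510) = 160/211

160/211


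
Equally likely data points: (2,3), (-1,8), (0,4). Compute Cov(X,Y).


E[X]=1/3, E[Y]=5, E[XY]=-2/3
Cov(X,Y) = E[XY] - E[X]E[Y] = -2/3 - 1/3*5 = -7/3

-7/3


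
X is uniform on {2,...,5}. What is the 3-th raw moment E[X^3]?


E[X^3] = (1/4) * sum(x^3 for x=2..5)
= 224/4 = 56

56


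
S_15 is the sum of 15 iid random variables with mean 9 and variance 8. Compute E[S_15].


E[S_n] = n*E[X_1] = 15*9 = 135

135


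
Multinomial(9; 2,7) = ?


9! = 362880
Denominator: 2!=2 * 7!=5040
Coefficient = 362880 / 10080 = 36

36


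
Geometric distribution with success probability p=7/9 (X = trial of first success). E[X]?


For geometric (trials until first success), E[X] = 1/p = 1/(7/9) = 9/7

9/7


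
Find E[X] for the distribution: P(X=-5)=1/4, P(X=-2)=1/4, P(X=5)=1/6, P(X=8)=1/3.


E[X] = sum(x * P(x))
= -5*1/4 - 2*1/4 + 5*1/6 + 8*1/3
= 7/4

7/4


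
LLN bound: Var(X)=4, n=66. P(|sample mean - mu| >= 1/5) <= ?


Var(Xbar) = Var(X)/n = 4/66
Chebyshev: P(|Xbar-mu| >= 1/5) <= Var(Xbar)/(1/5)^2 = (2/33)/(1/25) = 50/33
Bound exceeds 1, so trivial bound: 1

1


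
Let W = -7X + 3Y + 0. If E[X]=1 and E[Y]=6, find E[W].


E[-7X + 3Y + 0] = -7*E[X] + 3*E[Y] + 0
= (-7)*(1) + (3)*(6) + (0)
= -7 + 18 + 0 = 11

11


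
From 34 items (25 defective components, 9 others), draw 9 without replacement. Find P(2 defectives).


P(X=2) = C(25,2)*C(9,7) / C(34,9)
= 300*36 / 52451256
= 10800/52451256 = 450/2185469

450/2185469


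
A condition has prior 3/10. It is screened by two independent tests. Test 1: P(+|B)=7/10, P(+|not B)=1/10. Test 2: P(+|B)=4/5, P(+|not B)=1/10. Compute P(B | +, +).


After test 1: P(+) = 7/10*3/10 + 1/10*7/10 = 7/25
P(B|+) = (21/100)/(7/25) = 3/4
After test 2 (use post1 as new prior): P(+) = 4/5*3/4 + 1/10*1/4 = 5/8
P(B|+,+) = (3/5)/(5/8) = 24/25

24/25


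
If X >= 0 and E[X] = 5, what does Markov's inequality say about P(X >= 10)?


Markov: P(X >= a) <= E[X]/a
P(X >= 10) <= 5/10 = 1/2

1/2


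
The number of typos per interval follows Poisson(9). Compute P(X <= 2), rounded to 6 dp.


P(X<=2) = e^(-9)*9^0/0! + e^(-9)*9^1/1! + e^(-9)*9^2/2!
≈ 0.0001234098 + 0.0011106882 + 0.0049980971
= 0.0062321951
≈ 0.006232

0.006232


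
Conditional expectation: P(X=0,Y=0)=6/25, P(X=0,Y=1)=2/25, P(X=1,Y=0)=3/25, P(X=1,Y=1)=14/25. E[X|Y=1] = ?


P(Y=1) = 16/25
E[X|Y=1] = (0*2 + 1*14)/16 = 14/16 = 7/8

7/8


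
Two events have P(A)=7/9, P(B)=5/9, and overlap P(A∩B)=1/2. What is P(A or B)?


P(A∪B) = P(A) + P(B) - P(A∩B)
= 7/9 + 5/9 - 1/2 = 5/6

5/6


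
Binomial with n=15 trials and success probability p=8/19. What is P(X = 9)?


P(X=9) = C(15,9) * p^9 * (1-p)^6
= 5005 * 134217728/322687697779 * 1771561/47045881
= 1190063336629207040/15181127029874798299

1190063336629207040/15181127029874798299


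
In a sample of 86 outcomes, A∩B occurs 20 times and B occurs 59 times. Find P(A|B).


P(A|B) = P(A∩B)/P(B) = (20/86)/(59/86) = 20/59

20/59


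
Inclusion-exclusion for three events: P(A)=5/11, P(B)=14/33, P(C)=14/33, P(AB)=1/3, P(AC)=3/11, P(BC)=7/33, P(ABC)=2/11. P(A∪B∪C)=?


P(A∪B∪C) = P(A)+P(B)+P(C) - P(AB)-P(AC)-P(BC) + P(ABC)
= 5/11+14/33+14/33 - 1/3-3/11-7/33 + 2/11
= 2/3

2/3


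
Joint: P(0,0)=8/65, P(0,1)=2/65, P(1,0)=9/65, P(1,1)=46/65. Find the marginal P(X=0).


P(X=0) = P(0,0)+P(0,1) = 8/65 + 2/65 = 10/65 = 2/13

2/13


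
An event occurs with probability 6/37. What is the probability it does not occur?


P(A') = 1 - P(A) = 1 - 6/37 = 31/37

31/37


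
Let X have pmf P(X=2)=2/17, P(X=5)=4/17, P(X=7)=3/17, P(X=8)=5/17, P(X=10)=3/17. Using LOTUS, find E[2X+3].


E[2X+3] = sum(g(x)*P(x))
= 7*2/17 + 13*4/17 + 17*3/17 + 19*5/17 + 23*3/17
= 281/17

281/17


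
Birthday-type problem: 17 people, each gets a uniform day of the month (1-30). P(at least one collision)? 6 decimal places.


P(all different) = prod((30-i)/30 for i=0..16) = 0.003299
P(at least one match) = 1 - 0.003299 = 0.996701

0.996701


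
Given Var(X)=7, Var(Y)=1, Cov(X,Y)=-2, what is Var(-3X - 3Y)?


Var(-3X - 3Y) = (-3)^2*Var(X) + (-3)^2*Var(Y) + 2*(-3)*(-3)*Cov(X,Y)
= 9*7 + 9*1 + 18*(-2)
= 63 + 9 - 36 = 36

36


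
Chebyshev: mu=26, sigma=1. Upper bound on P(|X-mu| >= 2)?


k = 2/1 = 2
Chebyshev: P(|X-mu| >= k*sigma) <= 1/k^2 = 1/2^2 = 1/4

1/4


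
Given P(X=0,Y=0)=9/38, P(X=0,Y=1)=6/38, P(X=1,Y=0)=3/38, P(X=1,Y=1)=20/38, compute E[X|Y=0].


P(Y=0) = 12/38
E[X|Y=0] = (0*9 + 1*3)/12 = 3/12 = 1/4

1/4


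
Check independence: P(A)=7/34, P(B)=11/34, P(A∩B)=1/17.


P(A)*P(B) = 7/34*11/34 = 77/1156
P(A∩B) = 1/17 != 77/1156, so not independent

No, A and B are not independent


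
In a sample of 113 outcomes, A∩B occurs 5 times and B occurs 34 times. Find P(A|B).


P(A|B) = P(A∩B)/P(B) = (5/113)/(34/113) = 5/34

5/34


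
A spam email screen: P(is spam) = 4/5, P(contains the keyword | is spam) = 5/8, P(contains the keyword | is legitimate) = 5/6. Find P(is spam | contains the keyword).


P(A) = P(A|B)P(B) + P(A|B')P(B') = 5/8*4/5 + 5/6*1/5 = 2/3
P(B|A) = P(A|B)P(B)/P(A) = (1/2)/(2/3) = 3/4

3/4


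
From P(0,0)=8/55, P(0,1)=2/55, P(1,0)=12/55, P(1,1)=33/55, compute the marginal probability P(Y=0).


P(Y=0) = P(0,0)+P(1,0) = 8/55 + 12/55 = 20/55 = 4/11

4/11


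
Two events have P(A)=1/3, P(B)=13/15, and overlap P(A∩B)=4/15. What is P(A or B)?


P(A∪B) = P(A) + P(B) - P(A∩B)
= 1/3 + 13/15 - 4/15 = 14/15

14/15


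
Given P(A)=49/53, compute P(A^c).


P(A') = 1 - P(A) = 1 - 49/53 = 4/53

4/53


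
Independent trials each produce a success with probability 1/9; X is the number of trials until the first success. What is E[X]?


For geometric (trials until first success), E[X] = 1/p = 1/(1/9) = 9

9


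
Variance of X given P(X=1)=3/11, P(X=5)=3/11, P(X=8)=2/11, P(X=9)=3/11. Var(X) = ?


E[X] = 61/11, E[X^2] = 449/11
Var(X) = E[X^2] - (E[X])^2 = 449/11 - (61/11)^2 = 1218/121

1218/121


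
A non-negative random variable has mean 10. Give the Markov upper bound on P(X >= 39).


Markov: P(X >= a) <= E[X]/a
P(X >= 39) <= 10/39

10/39


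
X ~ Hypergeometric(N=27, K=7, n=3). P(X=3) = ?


P(X=3) = C(7,3)*C(20,0) / C(27,3)
= 35*1 / 2925
= 35/2925 = 7/585

7/585


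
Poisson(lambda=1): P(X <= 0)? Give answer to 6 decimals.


P(X<=0) = e^(-1)*1^0/0!
≈ 0.3678794412
≈ 0.367879

0.367879


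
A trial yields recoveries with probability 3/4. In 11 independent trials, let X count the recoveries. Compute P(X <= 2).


P(X<=2) = P(X=0) + P(X=1) + P(X=2)
= 1/4194304 + 33/4194304 + 495/4194304
= 529/4194304

529/4194304


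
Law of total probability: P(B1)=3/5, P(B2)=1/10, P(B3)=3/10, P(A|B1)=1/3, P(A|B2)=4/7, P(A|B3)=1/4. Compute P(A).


P(A) = P(A|B1)P(B1) + P(A|B2)P(B2) + P(A|B3)P(B3)
= 1/3*3/5 + 4/7*1/10 + 1/4*3/10
= 1/5 + 2/35 + 3/40 = 93/280

93/280


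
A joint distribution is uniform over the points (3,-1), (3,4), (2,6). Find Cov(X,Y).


E[X]=8/3, E[Y]=3, E[XY]=7
Cov(X,Y) = E[XY] - E[X]E[Y] = 7 - 8/3*3 = -1

-1


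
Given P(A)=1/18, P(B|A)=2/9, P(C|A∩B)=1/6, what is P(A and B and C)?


P(A∩B∩C) = P(A) * P(B|A) * P(C|A∩B)
= 1/18 * 2/9 * 1/6
= 1/81 * 1/6 = 1/486

1/486


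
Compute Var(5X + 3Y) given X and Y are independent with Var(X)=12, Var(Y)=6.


Independence => Cov(X,Y)=0
Var(5X + 3Y) = 5^2*Var(X) + 3^2*Var(Y)
= 25*12 + 9*6 = 354

354


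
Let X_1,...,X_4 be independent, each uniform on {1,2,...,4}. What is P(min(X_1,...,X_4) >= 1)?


P(min >= 1) = P(all X_i >= 1) = (P(X_1 >= 1))^4
= (4/4)^4 = 1^4 = 1

1


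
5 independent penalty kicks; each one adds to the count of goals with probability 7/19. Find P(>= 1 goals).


P(at least one) = 1 - P(none)
P(none) = (1 - 7/19)^5 = (12/19)^5 = 248832/2476099
P(at least one) = 1 - 248832/2476099 = 2227267/2476099

2227267/2476099


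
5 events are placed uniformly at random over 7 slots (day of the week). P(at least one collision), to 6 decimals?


P(all different) = prod((7-i)/7 for i=0..4) = 0.149938
P(at least one match) = 1 - 0.149938 = 0.850062

0.850062


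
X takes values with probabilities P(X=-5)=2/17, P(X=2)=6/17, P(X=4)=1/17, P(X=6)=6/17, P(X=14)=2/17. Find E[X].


E[X] = sum(x * P(x))
= -5*2/17 + 2*6/17 + 4*1/17 + 6*6/17 + 14*2/17
= 70/17

70/17


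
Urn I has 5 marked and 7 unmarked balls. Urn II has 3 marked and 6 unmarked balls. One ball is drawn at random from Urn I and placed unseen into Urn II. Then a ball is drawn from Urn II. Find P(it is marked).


P(transfer marked) = 5/12; P(transfer unmarked) = 7/12
If marked transferred: Urn II has 4 marked of 10, so P(marked|marked moved) = 2/5
If unmarked transferred: Urn II has 3 marked of 10, so P(marked|unmarked moved) = 3/10
By total probability: P(marked) = 5/12*2/5 + 7/12*3/10 = 41/120

41/120


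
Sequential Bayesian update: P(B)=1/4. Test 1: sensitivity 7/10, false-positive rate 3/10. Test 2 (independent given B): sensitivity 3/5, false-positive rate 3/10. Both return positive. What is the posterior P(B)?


After test 1: P(+) = 7/10*1/4 + 3/10*3/4 = 2/5
P(B|+) = (7/40)/(2/5) = 7/16
After test 2 (use post1 as new prior): P(+) = 3/5*7/16 + 3/10*9/16 = 69/160
P(B|+,+) = (21/80)/(69/160) = 14/23

14/23


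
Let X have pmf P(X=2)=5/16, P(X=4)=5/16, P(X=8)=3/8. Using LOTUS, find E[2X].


E[2X] = sum(g(x)*P(x))
= 4*5/16 + 8*5/16 + 16*3/8
= 39/4

39/4


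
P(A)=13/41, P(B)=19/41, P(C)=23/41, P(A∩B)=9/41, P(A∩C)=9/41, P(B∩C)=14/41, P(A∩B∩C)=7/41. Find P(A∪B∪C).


P(A∪B∪C) = P(A)+P(B)+P(C) - P(AB)-P(AC)-P(BC) + P(ABC)
= 13/41+19/41+23/41 - 9/41-9/41-14/41 + 7/41
= 30/41

30/41


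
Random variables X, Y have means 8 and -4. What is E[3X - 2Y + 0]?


E[3X - 2Y + 0] = 3*E[X] - 2*E[Y] + 0
= (3)*(8) + (-2)*(-4) + (0)
= 24 + 8 + 0 = 32

32


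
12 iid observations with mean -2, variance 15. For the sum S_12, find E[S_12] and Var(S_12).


E[S_n] = n*mu = 12*-2 = -24
Var(S_n) = n*sigma^2 = 12*15 = 180

E[S_12]=-24, Var(S_12)=180


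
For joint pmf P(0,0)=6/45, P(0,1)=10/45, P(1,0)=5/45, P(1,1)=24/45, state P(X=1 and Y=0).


Read from table: P(X=1, Y=0) = 5/45 = 1/9

1/9


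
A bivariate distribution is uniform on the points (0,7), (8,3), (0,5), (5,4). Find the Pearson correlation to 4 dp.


Cov(X,Y) = -4.4375, Var(X) = 11.6875, Var(Y) = 2.1875
rho = Cov/(sqrt(VarX)*sqrt(VarY)) = -0.8776

-0.8776


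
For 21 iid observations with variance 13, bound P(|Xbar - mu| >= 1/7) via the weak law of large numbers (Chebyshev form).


Var(Xbar) = Var(X)/n = 13/21
Chebyshev: P(|Xbar-mu| >= 1/7) <= Var(Xbar)/(1/7)^2 = (13/21)/(1/49) = 91/3
Bound exceeds 1, so trivial bound: 1

1
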